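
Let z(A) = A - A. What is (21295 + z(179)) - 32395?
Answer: -11100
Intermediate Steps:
z(A) = 0
(21295 + z(179)) - 32395 = (21295 + 0) - 32395 = 21295 - 32395 = -11100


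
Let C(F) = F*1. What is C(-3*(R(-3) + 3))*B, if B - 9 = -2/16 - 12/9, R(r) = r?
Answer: 0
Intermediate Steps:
C(F) = F
B = 181/24 (B = 9 + (-2/16 - 12/9) = 9 + (-2*1/16 - 12*1/9) = 9 + (-1/8 - 4/3) = 9 - 35/24 = 181/24 ≈ 7.5417)
C(-3*(R(-3) + 3))*B = -3*(-3 + 3)*(181/24) = -3*0*(181/24) = 0*(181/24) = 0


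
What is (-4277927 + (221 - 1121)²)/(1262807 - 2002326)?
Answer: 3467927/739519 ≈ 4.6894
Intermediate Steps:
(-4277927 + (221 - 1121)²)/(1262807 - 2002326) = (-4277927 + (-900)²)/(-739519) = (-4277927 + 810000)*(-1/739519) = -3467927*(-1/739519) = 3467927/739519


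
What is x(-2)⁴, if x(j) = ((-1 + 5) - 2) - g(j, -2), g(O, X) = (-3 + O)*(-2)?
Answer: 4096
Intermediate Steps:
g(O, X) = 6 - 2*O
x(j) = -4 + 2*j (x(j) = ((-1 + 5) - 2) - (6 - 2*j) = (4 - 2) + (-6 + 2*j) = 2 + (-6 + 2*j) = -4 + 2*j)
x(-2)⁴ = (-4 + 2*(-2))⁴ = (-4 - 4)⁴ = (-8)⁴ = 4096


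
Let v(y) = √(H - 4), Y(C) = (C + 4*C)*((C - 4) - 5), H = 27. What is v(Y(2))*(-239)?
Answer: -239*√23 ≈ -1146.2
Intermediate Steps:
Y(C) = 5*C*(-9 + C) (Y(C) = (5*C)*((-4 + C) - 5) = (5*C)*(-9 + C) = 5*C*(-9 + C))
v(y) = √23 (v(y) = √(27 - 4) = √23)
v(Y(2))*(-239) = √23*(-239) = -239*√23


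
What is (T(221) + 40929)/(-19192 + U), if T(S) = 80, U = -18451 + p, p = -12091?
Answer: -41009/49734 ≈ -0.82457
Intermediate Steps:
U = -30542 (U = -18451 - 12091 = -30542)
(T(221) + 40929)/(-19192 + U) = (80 + 40929)/(-19192 - 30542) = 41009/(-49734) = 41009*(-1/49734) = -41009/49734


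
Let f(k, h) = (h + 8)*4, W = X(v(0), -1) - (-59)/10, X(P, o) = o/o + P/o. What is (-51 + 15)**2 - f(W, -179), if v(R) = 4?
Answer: 1980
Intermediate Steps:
X(P, o) = 1 + P/o
W = 29/10 (W = (4 - 1)/(-1) - (-59)/10 = -1*3 - (-59)/10 = -3 - 1*(-59/10) = -3 + 59/10 = 29/10 ≈ 2.9000)
f(k, h) = 32 + 4*h (f(k, h) = (8 + h)*4 = 32 + 4*h)
(-51 + 15)**2 - f(W, -179) = (-51 + 15)**2 - (32 + 4*(-179)) = (-36)**2 - (32 - 716) = 1296 - 1*(-684) = 1296 + 684 = 1980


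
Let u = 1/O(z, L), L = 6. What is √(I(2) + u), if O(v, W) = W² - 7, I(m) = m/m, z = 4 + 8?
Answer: √870/29 ≈ 1.0171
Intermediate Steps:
z = 12
I(m) = 1
O(v, W) = -7 + W²
u = 1/29 (u = 1/(-7 + 6²) = 1/(-7 + 36) = 1/29 ≈ 0.034483)
√(I(2) + u) = √(1 + 1/29) = √(30/29) = √870/29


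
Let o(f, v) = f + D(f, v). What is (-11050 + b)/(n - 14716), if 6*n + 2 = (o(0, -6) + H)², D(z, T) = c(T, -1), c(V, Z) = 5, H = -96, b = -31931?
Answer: 257886/80017 ≈ 3.2229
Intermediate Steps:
D(z, T) = 5
o(f, v) = 5 + f (o(f, v) = f + 5 = 5 + f)
n = 8279/6 (n = -⅓ + ((5 + 0) - 96)²/6 = -⅓ + (5 - 96)²/6 = -⅓ + (⅙)*(-91)² = -⅓ + (⅙)*8281 = -⅓ + 8281/6 = 8279/6 ≈ 1379.8)
(-11050 + b)/(n - 14716) = (-11050 - 31931)/(8279/6 - 14716) = -42981/(-80017/6) = -42981*(-6/80017) = 257886/80017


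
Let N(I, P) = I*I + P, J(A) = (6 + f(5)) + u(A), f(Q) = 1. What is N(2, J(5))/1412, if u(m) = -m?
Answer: 3/706 ≈ 0.0042493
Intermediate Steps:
J(A) = 7 - A (J(A) = (6 + 1) - A = 7 - A)
N(I, P) = P + I**2 (N(I, P) = I**2 + P = P + I**2)
N(2, J(5))/1412 = ((7 - 1*5) + 2**2)/1412 = ((7 - 5) + 4)*(1/1412) = (2 + 4)*(1/1412) = 6*(1/1412) = 3/706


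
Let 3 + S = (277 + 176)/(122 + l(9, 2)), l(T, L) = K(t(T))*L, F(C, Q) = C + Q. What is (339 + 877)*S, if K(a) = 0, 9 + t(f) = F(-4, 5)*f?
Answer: 52896/61 ≈ 867.15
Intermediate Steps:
t(f) = -9 + f (t(f) = -9 + (-4 + 5)*f = -9 + 1*f = -9 + f)
l(T, L) = 0 (l(T, L) = 0*L = 0)
S = 87/122 (S = -3 + (277 + 176)/(122 + 0) = -3 + 453/122 = 87/122 ≈ 0.71311)
(339 + 877)*S = (339 + 877)*(87/122) = 1216*(87/122) = 52896/61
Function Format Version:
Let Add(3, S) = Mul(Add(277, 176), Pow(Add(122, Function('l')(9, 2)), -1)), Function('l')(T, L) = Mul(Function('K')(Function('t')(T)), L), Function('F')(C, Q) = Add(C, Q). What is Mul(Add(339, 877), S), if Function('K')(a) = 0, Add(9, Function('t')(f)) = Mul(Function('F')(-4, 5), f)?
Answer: Rational(52896, 61) ≈ 867.15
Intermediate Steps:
Function('t')(f) = Add(-9, f) (Function('t')(f) = Add(-9, Mul(Add(-4, 5), f)) = Add(-9, Mul(1, f)) = Add(-9, f))
Function('l')(T, L) = 0 (Function('l')(T, L) = Mul(0, L) = 0)
S = Rational(87, 122) (S = Add(-3, Mul(Add(277, 176), Pow(Add(122, 0), -1))) = Add(-3, Mul(453, Pow(122, -1))) = Add(-3, Mul(453, Rational(1, 122))) = Add(-3, Rational(453, 122)) = Rational(87, 122) ≈ 0.71311)
Mul(Add(339, 877), S) = Mul(Add(339, 877), Rational(87, 122)) = Mul(1216, Rational(87, 122)) = Rational(52896, 61)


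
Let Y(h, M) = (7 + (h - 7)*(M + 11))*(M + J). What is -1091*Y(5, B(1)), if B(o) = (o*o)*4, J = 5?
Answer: 225837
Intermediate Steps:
B(o) = 4*o² (B(o) = o²*4 = 4*o²)
Y(h, M) = (5 + M)*(7 + (-7 + h)*(11 + M)) (Y(h, M) = (7 + (h - 7)*(M + 11))*(M + 5) = (7 + (-7 + h)*(11 + M))*(5 + M) = (5 + M)*(7 + (-7 + h)*(11 + M)))
-1091*Y(5, B(1)) = -1091*(-350 - 420*1² - 7*(4*1²)² + 55*5 + 5*(4*1²)² + 16*(4*1²)*5) = -1091*(-350 - 420 - 7*(4*1)² + 275 + 5*(4*1)² + 16*(4*1)*5) = -1091*(-350 - 105*4 - 7*4² + 275 + 5*4² + 16*4*5) = -1091*(-350 - 420 - 7*16 + 275 + 5*16 + 320) = -1091*(-350 - 420 - 112 + 275 + 80 + 320) = -1091*(-207) = 225837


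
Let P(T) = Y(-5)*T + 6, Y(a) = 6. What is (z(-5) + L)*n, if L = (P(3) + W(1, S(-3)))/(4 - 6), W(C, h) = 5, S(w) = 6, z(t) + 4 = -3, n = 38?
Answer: -817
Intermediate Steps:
z(t) = -7 (z(t) = -4 - 3 = -7)
P(T) = 6 + 6*T (P(T) = 6*T + 6 = 6 + 6*T)
L = -29/2 (L = ((6 + 6*3) + 5)/(4 - 6) = ((6 + 18) + 5)/(-2) = (24 + 5)*(-1/2) = 29*(-1/2) = -29/2 ≈ -14.500)
(z(-5) + L)*n = (-7 - 29/2)*38 = -43/2*38 = -817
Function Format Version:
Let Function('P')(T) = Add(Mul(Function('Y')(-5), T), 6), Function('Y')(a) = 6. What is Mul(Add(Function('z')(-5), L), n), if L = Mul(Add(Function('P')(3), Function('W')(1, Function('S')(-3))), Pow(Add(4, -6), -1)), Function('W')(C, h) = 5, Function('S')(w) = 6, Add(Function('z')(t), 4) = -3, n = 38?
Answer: -817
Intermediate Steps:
Function('z')(t) = -7 (Function('z')(t) = Add(-4, -3) = -7)
Function('P')(T) = Add(6, Mul(6, T)) (Function('P')(T) = Add(Mul(6, T), 6) = Add(6, Mul(6, T)))
L = Rational(-29, 2) (L = Mul(Add(Add(6, Mul(6, 3)), 5), Pow(Add(4, -6), -1)) = Mul(Add(Add(6, 18), 5), Pow(-2, -1)) = Mul(Add(24, 5), Rational(-1, 2)) = Mul(29, Rational(-1, 2)) = Rational(-29, 2) ≈ -14.500)
Mul(Add(Function('z')(-5), L), n) = Mul(Add(-7, Rational(-29, 2)), 38) = Mul(Rational(-43, 2), 38) = -817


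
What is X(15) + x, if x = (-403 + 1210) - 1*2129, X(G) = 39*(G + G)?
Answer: -152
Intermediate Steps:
X(G) = 78*G (X(G) = 39*(2*G) = 78*G)
x = -1322 (x = 807 - 2129 = -1322)
X(15) + x = 78*15 - 1322 = 1170 - 1322 = -152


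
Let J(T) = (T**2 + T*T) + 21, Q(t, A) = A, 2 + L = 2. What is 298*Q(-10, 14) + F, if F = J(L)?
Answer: 4193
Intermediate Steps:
L = 0 (L = -2 + 2 = 0)
J(T) = 21 + 2*T**2 (J(T) = (T**2 + T**2) + 21 = 2*T**2 + 21 = 21 + 2*T**2)
F = 21 (F = 21 + 2*0**2 = 21 + 2*0 = 21 + 0 = 21)
298*Q(-10, 14) + F = 298*14 + 21 = 4172 + 21 = 4193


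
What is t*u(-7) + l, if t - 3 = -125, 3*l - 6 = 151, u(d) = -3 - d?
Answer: -1307/3 ≈ -435.67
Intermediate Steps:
l = 157/3 (l = 2 + (1/3)*151 = 2 + 151/3 = 157/3 ≈ 52.333)
t = -122 (t = 3 - 125 = -122)
t*u(-7) + l = -122*(-3 - 1*(-7)) + 157/3 = -122*(-3 + 7) + 157/3 = -122*4 + 157/3 = -488 + 157/3 = -1307/3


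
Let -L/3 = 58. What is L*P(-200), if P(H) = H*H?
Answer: -6960000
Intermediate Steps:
L = -174 (L = -3*58 = -174)
P(H) = H**2
L*P(-200) = -174*(-200)**2 = -174*40000 = -6960000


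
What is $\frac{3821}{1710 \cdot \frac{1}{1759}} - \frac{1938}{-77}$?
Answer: $\frac{520841683}{131670} \approx 3955.7$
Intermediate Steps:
$\frac{3821}{1710 \cdot \frac{1}{1759}} - \frac{1938}{-77} = \frac{3821}{1710 \cdot \frac{1}{1759}} - - \frac{1938}{77} = \frac{3821}{\frac{1710}{1759}} + \frac{1938}{77} = 3821 \cdot \frac{1759}{1710} + \frac{1938}{77} = \frac{6721139}{1710} + \frac{1938}{77} = \frac{520841683}{131670}$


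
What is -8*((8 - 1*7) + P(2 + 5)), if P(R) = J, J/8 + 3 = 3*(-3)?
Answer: 760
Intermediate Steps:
J = -96 (J = -24 + 8*(3*(-3)) = -24 + 8*(-9) = -24 - 72 = -96)
P(R) = -96
-8*((8 - 1*7) + P(2 + 5)) = -8*((8 - 1*7) - 96) = -8*((8 - 7) - 96) = -8*(1 - 96) = -8*(-95) = 760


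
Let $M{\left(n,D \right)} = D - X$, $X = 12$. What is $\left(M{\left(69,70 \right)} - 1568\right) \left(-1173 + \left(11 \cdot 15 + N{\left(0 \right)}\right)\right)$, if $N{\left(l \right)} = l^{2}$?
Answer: $1522080$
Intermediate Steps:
$M{\left(n,D \right)} = -12 + D$ ($M{\left(n,D \right)} = D - 12 = -12 + D$)
$\left(M{\left(69,70 \right)} - 1568\right) \left(-1173 + \left(11 \cdot 15 + N{\left(0 \right)}\right)\right) = \left(\left(-12 + 70\right) - 1568\right) \left(-1173 + \left(11 \cdot 15 + 0^{2}\right)\right) = \left(58 - 1568\right) \left(-1173 + \left(165 + 0\right)\right) = - 1510 \left(-1173 + 165\right) = \left(-1510\right) \left(-1008\right) = 1522080$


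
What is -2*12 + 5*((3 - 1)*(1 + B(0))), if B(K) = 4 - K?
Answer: 26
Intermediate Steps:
-2*12 + 5*((3 - 1)*(1 + B(0))) = -2*12 + 5*((3 - 1)*(1 + (4 - 1*0))) = -24 + 5*(2*(1 + (4 + 0))) = -24 + 5*(2*(1 + 4)) = -24 + 5*(2*5) = -24 + 5*10 = -24 + 50 = 26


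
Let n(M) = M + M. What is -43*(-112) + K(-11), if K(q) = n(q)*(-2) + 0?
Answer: 4860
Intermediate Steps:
n(M) = 2*M
K(q) = -4*q (K(q) = (2*q)*(-2) + 0 = -4*q + 0 = -4*q)
-43*(-112) + K(-11) = -43*(-112) - 4*(-11) = 4816 + 44 = 4860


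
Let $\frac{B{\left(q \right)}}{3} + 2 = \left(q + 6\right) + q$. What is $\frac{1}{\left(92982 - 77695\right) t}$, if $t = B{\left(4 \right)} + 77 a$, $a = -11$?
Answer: $- \frac{1}{12397757} \approx -8.066 \cdot 10^{-8}$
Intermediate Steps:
$B{\left(q \right)} = 12 + 6 q$ ($B{\left(q \right)} = -6 + 3 \left(\left(q + 6\right) + q\right) = -6 + 3 \left(\left(6 + q\right) + q\right) = -6 + 3 \left(6 + 2 q\right) = -6 + \left(18 + 6 q\right) = 12 + 6 q$)
$t = -811$ ($t = \left(12 + 6 \cdot 4\right) + 77 \left(-11\right) = \left(12 + 24\right) - 847 = 36 - 847 = -811$)
$\frac{1}{\left(92982 - 77695\right) t} = \frac{1}{\left(92982 - 77695\right) \left(-811\right)} = \frac{1}{15287} \left(- \frac{1}{811}\right) = - \frac{1}{12397757}$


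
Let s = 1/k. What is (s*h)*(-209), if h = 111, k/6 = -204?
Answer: 7733/408 ≈ 18.953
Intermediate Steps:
k = -1224 (k = 6*(-204) = -1224)
s = -1/1224 (s = 1/(-1224) = -1/1224 ≈ -0.00081699)
(s*h)*(-209) = -1/1224*111*(-209) = -37/408*(-209) = 7733/408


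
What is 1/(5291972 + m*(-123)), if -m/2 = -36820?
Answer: -1/3765748 ≈ -2.6555e-7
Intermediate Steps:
m = 73640 (m = -2*(-36820) = 73640)
1/(5291972 + m*(-123)) = 1/(5291972 + 73640*(-123)) = 1/(5291972 - 9057720) = 1/(-3765748) = -1/3765748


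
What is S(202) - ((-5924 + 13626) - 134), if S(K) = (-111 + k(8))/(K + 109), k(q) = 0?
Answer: -2353759/311 ≈ -7568.4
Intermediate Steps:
S(K) = -111/(109 + K) (S(K) = (-111 + 0)/(K + 109) = -111/(109 + K))
S(202) - ((-5924 + 13626) - 134) = -111/(109 + 202) - ((-5924 + 13626) - 134) = -111/311 - (7702 - 134) = -111*1/311 - 1*7568 = -111/311 - 7568 = -2353759/311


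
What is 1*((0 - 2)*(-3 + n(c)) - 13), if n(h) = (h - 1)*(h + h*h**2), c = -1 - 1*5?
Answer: -3115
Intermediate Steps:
c = -6 (c = -1 - 5 = -6)
n(h) = (-1 + h)*(h + h**3)
1*((0 - 2)*(-3 + n(c)) - 13) = 1*((0 - 2)*(-3 - 6*(-1 - 6 + (-6)**3 - 1*(-6)**2)) - 13) = 1*(-2*(-3 - 6*(-1 - 6 - 216 - 1*36)) - 13) = 1*(-2*(-3 - 6*(-1 - 6 - 216 - 36)) - 13) = 1*(-2*(-3 - 6*(-259)) - 13) = 1*(-2*(-3 + 1554) - 13) = 1*(-2*1551 - 13) = 1*(-3102 - 13) = 1*(-3115) = -3115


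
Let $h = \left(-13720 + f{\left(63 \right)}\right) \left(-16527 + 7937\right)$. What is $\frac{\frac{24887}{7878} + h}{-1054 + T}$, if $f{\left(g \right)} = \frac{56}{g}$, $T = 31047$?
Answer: $\frac{2785199959141}{708854562} \approx 3929.2$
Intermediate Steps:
$h = \frac{1060624480}{9}$ ($h = \left(-13720 + \frac{56}{63}\right) \left(-16527 + 7937\right) = \left(-13720 + 56 \cdot \frac{1}{63}\right) \left(-8590\right) = \left(-13720 + \frac{8}{9}\right) \left(-8590\right) = \left(- \frac{123472}{9}\right) \left(-8590\right) = \frac{1060624480}{9} \approx 1.1785 \cdot 10^{8}$)
$\frac{\frac{24887}{7878} + h}{-1054 + T} = \frac{\frac{24887}{7878} + \frac{1060624480}{9}}{-1054 + 31047} = \frac{24887 \cdot \frac{1}{7878} + \frac{1060624480}{9}}{29993} = \left(\frac{24887}{7878} + \frac{1060624480}{9}\right) \frac{1}{29993} = \frac{2785199959141}{23634} \cdot \frac{1}{29993} = \frac{2785199959141}{708854562}$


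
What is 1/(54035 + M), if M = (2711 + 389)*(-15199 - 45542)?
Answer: -1/188243065 ≈ -5.3123e-9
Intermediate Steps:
M = -188297100 (M = 3100*(-60741) = -188297100)
1/(54035 + M) = 1/(54035 - 188297100) = 1/(-188243065) = -1/188243065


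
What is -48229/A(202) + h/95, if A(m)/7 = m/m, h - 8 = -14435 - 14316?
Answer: -4782956/665 ≈ -7192.4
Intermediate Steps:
h = -28743 (h = 8 + (-14435 - 14316) = 8 - 28751 = -28743)
A(m) = 7 (A(m) = 7*(m/m) = 7*1 = 7)
-48229/A(202) + h/95 = -48229/7 - 28743/95 = -4782956/665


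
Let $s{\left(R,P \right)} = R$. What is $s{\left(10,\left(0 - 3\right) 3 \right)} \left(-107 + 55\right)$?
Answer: $-520$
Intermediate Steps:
$s{\left(10,\left(0 - 3\right) 3 \right)} \left(-107 + 55\right) = 10 \left(-107 + 55\right) = 10 \left(-52\right) = -520$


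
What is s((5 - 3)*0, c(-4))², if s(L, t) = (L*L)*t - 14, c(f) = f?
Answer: 196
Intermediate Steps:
s(L, t) = -14 + t*L² (s(L, t) = L²*t - 14 = t*L² - 14 = -14 + t*L²)
s((5 - 3)*0, c(-4))² = (-14 - 4*((5 - 3)*0)²)² = (-14 - 4*(2*0)²)² = (-14 - 4*0²)² = (-14 - 4*0)² = (-14 + 0)² = (-14)² = 196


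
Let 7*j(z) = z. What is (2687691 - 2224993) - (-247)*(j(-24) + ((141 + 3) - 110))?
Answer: 3291744/7 ≈ 4.7025e+5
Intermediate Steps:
j(z) = z/7
(2687691 - 2224993) - (-247)*(j(-24) + ((141 + 3) - 110)) = (2687691 - 2224993) - (-247)*((1/7)*(-24) + ((141 + 3) - 110)) = 462698 - (-247)*(-24/7 + (144 - 110)) = 462698 - (-247)*(-24/7 + 34) = 462698 - (-247)*214/7 = 462698 - 1*(-52858/7) = 462698 + 52858/7 = 3291744/7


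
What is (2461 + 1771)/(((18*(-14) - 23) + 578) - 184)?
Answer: 4232/119 ≈ 35.563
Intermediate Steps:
(2461 + 1771)/(((18*(-14) - 23) + 578) - 184) = 4232/(((-252 - 23) + 578) - 184) = 4232/((-275 + 578) - 184) = 4232/(303 - 184) = 4232/119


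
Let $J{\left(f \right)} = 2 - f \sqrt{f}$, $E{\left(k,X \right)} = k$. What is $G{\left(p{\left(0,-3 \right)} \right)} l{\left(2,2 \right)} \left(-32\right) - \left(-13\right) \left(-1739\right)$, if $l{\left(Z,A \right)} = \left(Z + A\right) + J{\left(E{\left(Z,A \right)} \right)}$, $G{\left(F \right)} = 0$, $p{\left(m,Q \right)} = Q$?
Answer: $-22607$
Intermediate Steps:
$J{\left(f \right)} = 2 - f^{\frac{3}{2}}$
$l{\left(Z,A \right)} = 2 + A + Z - Z^{\frac{3}{2}}$ ($l{\left(Z,A \right)} = \left(Z + A\right) - \left(-2 + Z^{\frac{3}{2}}\right) = \left(A + Z\right) - \left(-2 + Z^{\frac{3}{2}}\right) = 2 + A + Z - Z^{\frac{3}{2}}$)
$G{\left(p{\left(0,-3 \right)} \right)} l{\left(2,2 \right)} \left(-32\right) - \left(-13\right) \left(-1739\right) = 0 \left(2 + 2 + 2 - 2^{\frac{3}{2}}\right) \left(-32\right) - \left(-13\right) \left(-1739\right) = 0 \left(2 + 2 + 2 - 2 \sqrt{2}\right) \left(-32\right) - 22607 = 0 \left(6 - 2 \sqrt{2}\right) \left(-32\right) - 22607 = 0 \left(-32\right) - 22607 = 0 - 22607 = -22607$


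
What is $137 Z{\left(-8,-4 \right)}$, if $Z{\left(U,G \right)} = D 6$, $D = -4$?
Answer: $-3288$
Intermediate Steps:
$Z{\left(U,G \right)} = -24$ ($Z{\left(U,G \right)} = \left(-4\right) 6 = -24$)
$137 Z{\left(-8,-4 \right)} = 137 \left(-24\right) = -3288$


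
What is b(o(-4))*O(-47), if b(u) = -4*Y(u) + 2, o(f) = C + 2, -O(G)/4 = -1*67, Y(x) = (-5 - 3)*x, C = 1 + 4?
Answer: 60568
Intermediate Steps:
C = 5
Y(x) = -8*x
O(G) = 268 (O(G) = -(-4)*67 = -4*(-67) = 268)
o(f) = 7 (o(f) = 5 + 2 = 7)
b(u) = 2 + 32*u (b(u) = -(-32)*u + 2 = 32*u + 2 = 2 + 32*u)
b(o(-4))*O(-47) = (2 + 32*7)*268 = (2 + 224)*268 = 226*268 = 60568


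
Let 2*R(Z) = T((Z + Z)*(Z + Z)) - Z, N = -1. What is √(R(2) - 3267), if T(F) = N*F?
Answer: 6*I*√91 ≈ 57.236*I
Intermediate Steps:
T(F) = -F
R(Z) = -2*Z² - Z/2 (R(Z) = (-(Z + Z)*(Z + Z) - Z)/2 = (-2*Z*2*Z - Z)/2 = (-4*Z² - Z)/2 = (-Z - 4*Z²)/2 = -2*Z² - Z/2)
√(R(2) - 3267) = √((½)*2*(-1 - 4*2) - 3267) = √((½)*2*(-1 - 8) - 3267) = √((½)*2*(-9) - 3267) = √(-9 - 3267) = √(-3276) = 6*I*√91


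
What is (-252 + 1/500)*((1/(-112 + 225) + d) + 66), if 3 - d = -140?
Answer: -1487922191/28250 ≈ -52670.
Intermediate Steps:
d = 143 (d = 3 - 1*(-140) = 3 + 140 = 143)
(-252 + 1/500)*((1/(-112 + 225) + d) + 66) = (-252 + 1/500)*((1/(-112 + 225) + 143) + 66) = (-252 + 1/500)*((1/113 + 143) + 66) = -125999*((1/113 + 143) + 66)/500 = -125999*(16160/113 + 66)/500 = -125999/500*23618/113 = -1487922191/28250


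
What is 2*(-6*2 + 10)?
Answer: -4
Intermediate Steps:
2*(-6*2 + 10) = 2*(-3*4 + 10) = 2*(-12 + 10) = 2*(-2) = -4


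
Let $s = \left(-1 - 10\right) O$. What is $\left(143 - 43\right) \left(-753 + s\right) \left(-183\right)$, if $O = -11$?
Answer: $11565600$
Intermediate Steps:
$s = 121$ ($s = \left(-1 - 10\right) \left(-11\right) = \left(-11\right) \left(-11\right) = 121$)
$\left(143 - 43\right) \left(-753 + s\right) \left(-183\right) = \left(143 - 43\right) \left(-753 + 121\right) \left(-183\right) = 100 \left(-632\right) \left(-183\right) = \left(-63200\right) \left(-183\right) = 11565600$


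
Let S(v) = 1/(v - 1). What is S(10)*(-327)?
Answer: -109/3 ≈ -36.333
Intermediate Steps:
S(v) = 1/(-1 + v)
S(10)*(-327) = -327/(-1 + 10) = -327/9 = (⅑)*(-327) = -109/3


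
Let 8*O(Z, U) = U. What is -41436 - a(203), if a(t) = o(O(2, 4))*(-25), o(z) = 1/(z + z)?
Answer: -41411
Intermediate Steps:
O(Z, U) = U/8
o(z) = 1/(2*z)
a(t) = -25 (a(t) = (1/(2*(((⅛)*4))))*(-25) = (1/(2*(½)))*(-25) = ((½)*2)*(-25) = 1*(-25) = -25)
-41436 - a(203) = -41436 - 1*(-25) = -41436 + 25 = -41411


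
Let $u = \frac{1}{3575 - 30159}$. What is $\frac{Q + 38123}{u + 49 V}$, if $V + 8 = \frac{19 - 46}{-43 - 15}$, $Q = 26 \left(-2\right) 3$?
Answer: $- \frac{29270127112}{284621625} \approx -102.84$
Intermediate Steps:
$Q = -156$ ($Q = \left(-52\right) 3 = -156$)
$V = - \frac{437}{58}$ ($V = -8 + \frac{19 - 46}{-43 - 15} = -8 - \frac{27}{-58} = -8 - - \frac{27}{58} = -8 + \frac{27}{58} = - \frac{437}{58} \approx -7.5345$)
$u = - \frac{1}{26584}$ ($u = \frac{1}{-26584} = - \frac{1}{26584} \approx -3.7617 \cdot 10^{-5}$)
$\frac{Q + 38123}{u + 49 V} = \frac{-156 + 38123}{- \frac{1}{26584} + 49 \left(- \frac{437}{58}\right)} = \frac{37967}{- \frac{1}{26584} - \frac{21413}{58}} = \frac{37967}{- \frac{284621625}{770936}} = 37967 \left(- \frac{770936}{284621625}\right) = - \frac{29270127112}{284621625}$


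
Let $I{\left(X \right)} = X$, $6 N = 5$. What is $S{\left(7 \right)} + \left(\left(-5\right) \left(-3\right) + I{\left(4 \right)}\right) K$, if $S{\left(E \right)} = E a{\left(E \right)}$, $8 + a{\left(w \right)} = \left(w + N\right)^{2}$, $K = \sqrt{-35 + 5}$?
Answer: $\frac{13447}{36} + 19 i \sqrt{30} \approx 373.53 + 104.07 i$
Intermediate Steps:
$N = \frac{5}{6}$ ($N = \frac{1}{6} \cdot 5 = \frac{5}{6} \approx 0.83333$)
$K = i \sqrt{30}$ ($K = \sqrt{-30} = i \sqrt{30} \approx 5.4772 i$)
$a{\left(w \right)} = -8 + \left(\frac{5}{6} + w\right)^{2}$ ($a{\left(w \right)} = -8 + \left(w + \frac{5}{6}\right)^{2} = -8 + \left(\frac{5}{6} + w\right)^{2}$)
$S{\left(E \right)} = E \left(-8 + \frac{\left(5 + 6 E\right)^{2}}{36}\right)$
$S{\left(7 \right)} + \left(\left(-5\right) \left(-3\right) + I{\left(4 \right)}\right) K = \frac{1}{36} \cdot 7 \left(-288 + \left(5 + 6 \cdot 7\right)^{2}\right) + \left(\left(-5\right) \left(-3\right) + 4\right) i \sqrt{30} = \frac{1}{36} \cdot 7 \left(-288 + \left(5 + 42\right)^{2}\right) + \left(15 + 4\right) i \sqrt{30} = \frac{1}{36} \cdot 7 \left(-288 + 47^{2}\right) + 19 i \sqrt{30} = \frac{1}{36} \cdot 7 \left(-288 + 2209\right) + 19 i \sqrt{30} = \frac{1}{36} \cdot 7 \cdot 1921 + 19 i \sqrt{30} = \frac{13447}{36} + 19 i \sqrt{30}$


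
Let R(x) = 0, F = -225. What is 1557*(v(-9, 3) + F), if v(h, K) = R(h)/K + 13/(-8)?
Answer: -2822841/8 ≈ -3.5286e+5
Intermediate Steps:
v(h, K) = -13/8 (v(h, K) = 0/K + 13/(-8) = 0 + 13*(-⅛) = 0 - 13/8 = -13/8)
1557*(v(-9, 3) + F) = 1557*(-13/8 - 225) = 1557*(-1813/8) = -2822841/8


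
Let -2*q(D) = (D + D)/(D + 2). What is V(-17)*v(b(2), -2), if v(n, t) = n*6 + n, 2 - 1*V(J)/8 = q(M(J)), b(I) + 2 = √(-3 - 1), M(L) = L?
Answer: -5264/15 + 5264*I/15 ≈ -350.93 + 350.93*I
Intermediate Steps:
b(I) = -2 + 2*I (b(I) = -2 + √(-3 - 1) = -2 + √(-4) = -2 + 2*I)
q(D) = -D/(2 + D) (q(D) = -(D + D)/(2*(D + 2)) = -2*D/(2*(2 + D)) = -D/(2 + D))
V(J) = 16 + 8*J/(2 + J) (V(J) = 16 - (-8)*J/(2 + J) = 16 + 8*J/(2 + J))
v(n, t) = 7*n (v(n, t) = 6*n + n = 7*n)
V(-17)*v(b(2), -2) = (8*(4 + 3*(-17))/(2 - 17))*(7*(-2 + 2*I)) = (8*(4 - 51)/(-15))*(-14 + 14*I) = (8*(-1/15)*(-47))*(-14 + 14*I) = 376*(-14 + 14*I)/15 = -5264/15 + 5264*I/15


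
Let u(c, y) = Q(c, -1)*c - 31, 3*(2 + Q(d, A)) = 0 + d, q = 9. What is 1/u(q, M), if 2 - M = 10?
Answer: -1/22 ≈ -0.045455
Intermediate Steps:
Q(d, A) = -2 + d/3 (Q(d, A) = -2 + (0 + d)/3 = -2 + d/3)
M = -8 (M = 2 - 1*10 = 2 - 10 = -8)
u(c, y) = -31 + c*(-2 + c/3) (u(c, y) = (-2 + c/3)*c - 31 = c*(-2 + c/3) - 31 = -31 + c*(-2 + c/3))
1/u(q, M) = 1/(-31 + (1/3)*9*(-6 + 9)) = 1/(-31 + (1/3)*9*3) = 1/(-31 + 9) = 1/(-22) = -1/22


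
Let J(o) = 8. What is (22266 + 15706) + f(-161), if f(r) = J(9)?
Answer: 37980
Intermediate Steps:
f(r) = 8
(22266 + 15706) + f(-161) = (22266 + 15706) + 8 = 37972 + 8 = 37980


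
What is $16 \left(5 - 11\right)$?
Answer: $-96$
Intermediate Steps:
$16 \left(5 - 11\right) = 16 \left(-6\right) = -96$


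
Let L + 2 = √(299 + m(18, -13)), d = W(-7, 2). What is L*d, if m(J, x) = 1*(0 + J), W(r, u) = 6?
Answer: -12 + 6*√317 ≈ 94.827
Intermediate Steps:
m(J, x) = J (m(J, x) = 1*J = J)
d = 6
L = -2 + √317 (L = -2 + √(299 + 18) = -2 + √317 ≈ 15.804)
L*d = (-2 + √317)*6 = -12 + 6*√317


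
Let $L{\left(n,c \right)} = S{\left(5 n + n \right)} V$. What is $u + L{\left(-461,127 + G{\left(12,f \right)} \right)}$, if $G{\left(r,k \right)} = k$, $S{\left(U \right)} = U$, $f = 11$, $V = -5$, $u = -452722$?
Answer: $-438892$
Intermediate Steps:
$L{\left(n,c \right)} = - 30 n$ ($L{\left(n,c \right)} = \left(5 n + n\right) \left(-5\right) = 6 n \left(-5\right) = - 30 n$)
$u + L{\left(-461,127 + G{\left(12,f \right)} \right)} = -452722 - -13830 = -452722 + 13830 = -438892$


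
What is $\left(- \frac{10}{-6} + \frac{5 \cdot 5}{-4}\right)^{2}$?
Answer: $\frac{3025}{144} \approx 21.007$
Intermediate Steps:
$\left(- \frac{10}{-6} + \frac{5 \cdot 5}{-4}\right)^{2} = \left(\left(-10\right) \left(- \frac{1}{6}\right) + 25 \left(- \frac{1}{4}\right)\right)^{2} = \left(\frac{5}{3} - \frac{25}{4}\right)^{2} = \left(- \frac{55}{12}\right)^{2} = \frac{3025}{144}$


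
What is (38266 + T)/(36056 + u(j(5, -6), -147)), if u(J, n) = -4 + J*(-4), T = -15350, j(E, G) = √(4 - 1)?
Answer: 51635477/81234166 + 5729*√3/81234166 ≈ 0.63576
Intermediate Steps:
j(E, G) = √3
u(J, n) = -4 - 4*J
(38266 + T)/(36056 + u(j(5, -6), -147)) = (38266 - 15350)/(36056 + (-4 - 4*√3)) = 22916/(36052 - 4*√3)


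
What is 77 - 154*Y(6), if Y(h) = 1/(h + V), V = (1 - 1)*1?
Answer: 154/3 ≈ 51.333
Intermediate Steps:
V = 0 (V = 0*1 = 0)
Y(h) = 1/h (Y(h) = 1/(h + 0) = 1/h)
77 - 154*Y(6) = 77 - 154/6 = 77 - 154*⅙ = 77 - 77/3 = 154/3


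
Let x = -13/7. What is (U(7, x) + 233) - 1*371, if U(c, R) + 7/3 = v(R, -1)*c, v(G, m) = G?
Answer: -460/3 ≈ -153.33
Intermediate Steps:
x = -13/7 (x = -13*⅐ = -13/7 ≈ -1.8571)
U(c, R) = -7/3 + R*c
(U(7, x) + 233) - 1*371 = ((-7/3 - 13/7*7) + 233) - 1*371 = ((-7/3 - 13) + 233) - 371 = (-46/3 + 233) - 371 = 653/3 - 371 = -460/3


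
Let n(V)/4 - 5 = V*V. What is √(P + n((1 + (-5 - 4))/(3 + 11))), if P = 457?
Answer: √23437/7 ≈ 21.870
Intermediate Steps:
n(V) = 20 + 4*V² (n(V) = 20 + 4*(V*V) = 20 + 4*V²)
√(P + n((1 + (-5 - 4))/(3 + 11))) = √(457 + (20 + 4*((1 + (-5 - 4))/(3 + 11))²)) = √(457 + (20 + 4*((1 - 9)/14)²)) = √(457 + (20 + 4*(-8*1/14)²)) = √(457 + (20 + 4*(-4/7)²)) = √(457 + (20 + 4*(16/49))) = √(457 + (20 + 64/49)) = √(457 + 1044/49) = √(23437/49) = √23437/7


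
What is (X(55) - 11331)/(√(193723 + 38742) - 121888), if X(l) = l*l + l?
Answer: 1005697888/14856452079 + 8251*√232465/14856452079 ≈ 0.067962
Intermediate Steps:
X(l) = l + l² (X(l) = l² + l = l + l²)
(X(55) - 11331)/(√(193723 + 38742) - 121888) = (55*(1 + 55) - 11331)/(√(193723 + 38742) - 121888) = (55*56 - 11331)/(√232465 - 121888) = (3080 - 11331)/(-121888 + √232465) = -8251/(-121888 + √232465)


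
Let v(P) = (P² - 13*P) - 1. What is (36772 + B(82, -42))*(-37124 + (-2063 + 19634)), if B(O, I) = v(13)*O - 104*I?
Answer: -802807074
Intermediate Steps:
v(P) = -1 + P² - 13*P
B(O, I) = -O - 104*I (B(O, I) = (-1 + 13² - 13*13)*O - 104*I = (-1 + 169 - 169)*O - 104*I = -O - 104*I)
(36772 + B(82, -42))*(-37124 + (-2063 + 19634)) = (36772 + (-1*82 - 104*(-42)))*(-37124 + (-2063 + 19634)) = (36772 + (-82 + 4368))*(-37124 + 17571) = (36772 + 4286)*(-19553) = 41058*(-19553) = -802807074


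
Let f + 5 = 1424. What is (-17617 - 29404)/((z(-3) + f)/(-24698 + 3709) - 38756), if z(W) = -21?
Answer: 986923769/813451082 ≈ 1.2133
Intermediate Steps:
f = 1419 (f = -5 + 1424 = 1419)
(-17617 - 29404)/((z(-3) + f)/(-24698 + 3709) - 38756) = (-17617 - 29404)/((-21 + 1419)/(-24698 + 3709) - 38756) = -47021/(1398/(-20989) - 38756) = -47021/(1398*(-1/20989) - 38756) = -47021/(-1398/20989 - 38756) = -47021/(-813451082/20989) = -47021*(-20989/813451082) = 986923769/813451082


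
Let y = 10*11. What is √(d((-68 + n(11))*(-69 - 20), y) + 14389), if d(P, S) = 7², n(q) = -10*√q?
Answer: √14438 ≈ 120.16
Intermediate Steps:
y = 110
d(P, S) = 49
√(d((-68 + n(11))*(-69 - 20), y) + 14389) = √(49 + 14389) = √14438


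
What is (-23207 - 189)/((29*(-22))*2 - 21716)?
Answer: 5849/5748 ≈ 1.0176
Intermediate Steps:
(-23207 - 189)/((29*(-22))*2 - 21716) = -23396/(-638*2 - 21716) = -23396/(-1276 - 21716) = -23396/(-22992) = -23396*(-1/22992) = 5849/5748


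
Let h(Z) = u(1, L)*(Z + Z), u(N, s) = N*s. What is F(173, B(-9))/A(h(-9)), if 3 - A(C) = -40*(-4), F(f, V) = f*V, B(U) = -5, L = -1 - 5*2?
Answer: 865/157 ≈ 5.5096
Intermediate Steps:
L = -11 (L = -1 - 10 = -11)
F(f, V) = V*f
h(Z) = -22*Z (h(Z) = (1*(-11))*(Z + Z) = -22*Z)
A(C) = -157 (A(C) = 3 - (-40)*(-4) = 3 - 1*160 = 3 - 160 = -157)
F(173, B(-9))/A(h(-9)) = -5*173/(-157) = -865*(-1/157) = 865/157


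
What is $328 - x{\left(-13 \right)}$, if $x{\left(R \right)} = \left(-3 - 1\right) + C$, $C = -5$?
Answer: $337$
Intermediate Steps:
$x{\left(R \right)} = -9$ ($x{\left(R \right)} = \left(-3 - 1\right) - 5 = -4 - 5 = -9$)
$328 - x{\left(-13 \right)} = 328 - -9 = 328 + 9 = 337$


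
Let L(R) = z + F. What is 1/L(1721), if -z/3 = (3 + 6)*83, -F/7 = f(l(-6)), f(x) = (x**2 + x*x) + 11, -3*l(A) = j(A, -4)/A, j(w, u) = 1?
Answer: -162/375523 ≈ -0.00043140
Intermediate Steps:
l(A) = -1/(3*A)
f(x) = 11 + 2*x**2 (f(x) = (x**2 + x**2) + 11 = 2*x**2 + 11 = 11 + 2*x**2)
F = -12481/162 (F = -7*(11 + 2*(-1/3/(-6))**2) = -7*(11 + 2*(-1/3*(-1/6))**2) = -7*(11 + 2*(1/18)**2) = -7*(11 + 2*(1/324)) = -7*(11 + 1/162) = -7*1783/162 = -12481/162 ≈ -77.043)
z = -2241 (z = -3*(3 + 6)*83 = -27*83 = -3*747 = -2241)
L(R) = -375523/162 (L(R) = -2241 - 12481/162 = -375523/162)
1/L(1721) = 1/(-375523/162) = -162/375523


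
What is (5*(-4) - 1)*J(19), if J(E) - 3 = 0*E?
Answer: -63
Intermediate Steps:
J(E) = 3 (J(E) = 3 + 0*E = 3 + 0 = 3)
(5*(-4) - 1)*J(19) = (5*(-4) - 1)*3 = (-20 - 1)*3 = -21*3 = -63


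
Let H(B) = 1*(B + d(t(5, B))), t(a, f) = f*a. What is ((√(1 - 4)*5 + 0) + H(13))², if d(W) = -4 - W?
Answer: 3061 - 560*I*√3 ≈ 3061.0 - 969.95*I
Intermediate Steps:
t(a, f) = a*f
H(B) = -4 - 4*B (H(B) = 1*(B + (-4 - 5*B)) = 1*(-4 - 4*B) = -4 - 4*B)
((√(1 - 4)*5 + 0) + H(13))² = ((√(1 - 4)*5 + 0) + (-4 - 4*13))² = ((√(-3)*5 + 0) + (-4 - 52))² = (((I*√3)*5 + 0) - 56)² = ((5*I*√3 + 0) - 56)² = (5*I*√3 - 56)² = (-56 + 5*I*√3)²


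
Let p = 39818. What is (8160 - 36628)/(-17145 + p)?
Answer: -28468/22673 ≈ -1.2556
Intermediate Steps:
(8160 - 36628)/(-17145 + p) = (8160 - 36628)/(-17145 + 39818) = -28468/22673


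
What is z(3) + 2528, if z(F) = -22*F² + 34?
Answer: 2364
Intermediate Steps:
z(F) = 34 - 22*F²
z(3) + 2528 = (34 - 22*3²) + 2528 = (34 - 22*9) + 2528 = (34 - 198) + 2528 = -164 + 2528 = 2364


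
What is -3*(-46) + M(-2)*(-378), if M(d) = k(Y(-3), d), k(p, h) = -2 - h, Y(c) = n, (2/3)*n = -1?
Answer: 138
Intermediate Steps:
n = -3/2 (n = (3/2)*(-1) = -3/2 ≈ -1.5000)
Y(c) = -3/2
M(d) = -2 - d
-3*(-46) + M(-2)*(-378) = -3*(-46) + (-2 - 1*(-2))*(-378) = 138 + (-2 + 2)*(-378) = 138 + 0*(-378) = 138 + 0 = 138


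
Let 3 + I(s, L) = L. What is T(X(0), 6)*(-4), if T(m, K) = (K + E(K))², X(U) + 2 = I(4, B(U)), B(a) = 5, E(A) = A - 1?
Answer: -484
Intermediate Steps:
E(A) = -1 + A
I(s, L) = -3 + L
X(U) = 0 (X(U) = -2 + (-3 + 5) = -2 + 2 = 0)
T(m, K) = (-1 + 2*K)² (T(m, K) = (K + (-1 + K))² = (-1 + 2*K)²)
T(X(0), 6)*(-4) = (-1 + 2*6)²*(-4) = (-1 + 12)²*(-4) = 11²*(-4) = 121*(-4) = -484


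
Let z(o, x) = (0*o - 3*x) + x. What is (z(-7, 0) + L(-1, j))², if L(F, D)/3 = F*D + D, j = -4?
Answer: 0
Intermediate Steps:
L(F, D) = 3*D + 3*D*F (L(F, D) = 3*(F*D + D) = 3*(D*F + D) = 3*(D + D*F) = 3*D + 3*D*F)
z(o, x) = -2*x (z(o, x) = (0 - 3*x) + x = -3*x + x = -2*x)
(z(-7, 0) + L(-1, j))² = (-2*0 + 3*(-4)*(1 - 1))² = (0 + 3*(-4)*0)² = (0 + 0)² = 0² = 0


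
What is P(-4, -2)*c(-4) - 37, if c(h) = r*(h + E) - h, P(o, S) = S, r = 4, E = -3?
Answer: 11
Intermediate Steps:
c(h) = -12 + 3*h (c(h) = 4*(h - 3) - h = 4*(-3 + h) - h = (-12 + 4*h) - h = -12 + 3*h)
P(-4, -2)*c(-4) - 37 = -2*(-12 + 3*(-4)) - 37 = -2*(-12 - 12) - 37 = -2*(-24) - 37 = 48 - 37 = 11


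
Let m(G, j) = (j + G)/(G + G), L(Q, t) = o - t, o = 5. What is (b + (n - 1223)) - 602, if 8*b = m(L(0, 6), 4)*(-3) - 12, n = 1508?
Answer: -5087/16 ≈ -317.94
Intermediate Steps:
L(Q, t) = 5 - t
m(G, j) = (G + j)/(2*G) (m(G, j) = (G + j)/((2*G)) = (G + j)*(1/(2*G)) = (G + j)/(2*G))
b = -15/16 (b = ((((5 - 1*6) + 4)/(2*(5 - 1*6)))*(-3) - 12)/8 = ((((5 - 6) + 4)/(2*(5 - 6)))*(-3) - 12)/8 = (((½)*(-1 + 4)/(-1))*(-3) - 12)/8 = (((½)*(-1)*3)*(-3) - 12)/8 = (-3/2*(-3) - 12)/8 = (9/2 - 12)/8 = (⅛)*(-15/2) = -15/16 ≈ -0.93750)
(b + (n - 1223)) - 602 = (-15/16 + (1508 - 1223)) - 602 = (-15/16 + 285) - 602 = 4545/16 - 602 = -5087/16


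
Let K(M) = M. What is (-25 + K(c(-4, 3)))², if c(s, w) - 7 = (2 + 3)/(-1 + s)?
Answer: 361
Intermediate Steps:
c(s, w) = 7 + 5/(-1 + s) (c(s, w) = 7 + (2 + 3)/(-1 + s) = 7 + 5/(-1 + s))
(-25 + K(c(-4, 3)))² = (-25 + (-2 + 7*(-4))/(-1 - 4))² = (-25 + (-2 - 28)/(-5))² = (-25 - ⅕*(-30))² = (-25 + 6)² = (-19)² = 361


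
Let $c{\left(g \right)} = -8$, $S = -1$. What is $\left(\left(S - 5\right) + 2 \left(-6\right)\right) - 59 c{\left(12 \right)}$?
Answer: $454$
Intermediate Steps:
$\left(\left(S - 5\right) + 2 \left(-6\right)\right) - 59 c{\left(12 \right)} = \left(\left(-1 - 5\right) + 2 \left(-6\right)\right) - -472 = \left(-6 - 12\right) + 472 = -18 + 472 = 454$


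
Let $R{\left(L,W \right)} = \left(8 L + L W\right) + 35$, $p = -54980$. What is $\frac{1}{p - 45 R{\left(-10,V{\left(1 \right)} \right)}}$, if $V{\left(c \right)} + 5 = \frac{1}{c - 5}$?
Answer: $- \frac{2}{110635} \approx -1.8077 \cdot 10^{-5}$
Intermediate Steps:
$V{\left(c \right)} = -5 + \frac{1}{-5 + c}$ ($V{\left(c \right)} = -5 + \frac{1}{c - 5} = -5 + \frac{1}{-5 + c}$)
$R{\left(L,W \right)} = 35 + 8 L + L W$
$\frac{1}{p - 45 R{\left(-10,V{\left(1 \right)} \right)}} = \frac{1}{-54980 - 45 \left(35 + 8 \left(-10\right) - 10 \frac{26 - 5}{-5 + 1}\right)} = \frac{1}{-54980 - 45 \left(35 - 80 - 10 \frac{26 - 5}{-4}\right)} = \frac{1}{-54980 - 45 \left(35 - 80 - 10 \left(\left(- \frac{1}{4}\right) 21\right)\right)} = \frac{1}{-54980 - 45 \left(35 - 80 - - \frac{105}{2}\right)} = \frac{1}{-54980 - 45 \left(35 - 80 + \frac{105}{2}\right)} = \frac{1}{-54980 - \frac{675}{2}} = \frac{1}{- \frac{110635}{2}} = - \frac{2}{110635}$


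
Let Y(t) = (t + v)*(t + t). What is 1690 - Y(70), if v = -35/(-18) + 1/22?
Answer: -830470/99 ≈ -8388.6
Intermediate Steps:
v = 197/99 (v = -35*(-1/18) + 1*(1/22) = 35/18 + 1/22 = 197/99 ≈ 1.9899)
Y(t) = 2*t*(197/99 + t) (Y(t) = (t + 197/99)*(t + t) = (197/99 + t)*(2*t) = 2*t*(197/99 + t))
1690 - Y(70) = 1690 - 2*70*(197 + 99*70)/99 = 1690 - 2*70*(197 + 6930)/99 = 1690 - 2*70*7127/99 = 1690 - 1*997780/99 = 1690 - 997780/99 = -830470/99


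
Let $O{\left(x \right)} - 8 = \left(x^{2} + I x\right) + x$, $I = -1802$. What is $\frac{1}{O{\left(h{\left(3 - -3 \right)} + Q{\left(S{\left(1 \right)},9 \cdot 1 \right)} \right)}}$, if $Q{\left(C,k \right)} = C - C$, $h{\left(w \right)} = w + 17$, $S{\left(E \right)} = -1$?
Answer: $- \frac{1}{40886} \approx -2.4458 \cdot 10^{-5}$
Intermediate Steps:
$h{\left(w \right)} = 17 + w$
$Q{\left(C,k \right)} = 0$
$O{\left(x \right)} = 8 + x^{2} - 1801 x$ ($O{\left(x \right)} = 8 + \left(\left(x^{2} - 1802 x\right) + x\right) = 8 + \left(x^{2} - 1801 x\right) = 8 + x^{2} - 1801 x$)
$\frac{1}{O{\left(h{\left(3 - -3 \right)} + Q{\left(S{\left(1 \right)},9 \cdot 1 \right)} \right)}} = \frac{1}{8 + \left(\left(17 + \left(3 - -3\right)\right) + 0\right)^{2} - 1801 \left(\left(17 + \left(3 - -3\right)\right) + 0\right)} = \frac{1}{8 + \left(\left(17 + \left(3 + 3\right)\right) + 0\right)^{2} - 1801 \left(\left(17 + \left(3 + 3\right)\right) + 0\right)} = \frac{1}{8 + \left(\left(17 + 6\right) + 0\right)^{2} - 1801 \left(\left(17 + 6\right) + 0\right)} = \frac{1}{8 + \left(23 + 0\right)^{2} - 1801 \left(23 + 0\right)} = \frac{1}{8 + 23^{2} - 41423} = \frac{1}{8 + 529 - 41423} = \frac{1}{-40886} = - \frac{1}{40886}$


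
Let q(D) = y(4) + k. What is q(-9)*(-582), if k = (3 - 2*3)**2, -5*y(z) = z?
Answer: -23862/5 ≈ -4772.4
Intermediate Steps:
y(z) = -z/5
k = 9 (k = (3 - 6)**2 = (-3)**2 = 9)
q(D) = 41/5 (q(D) = -1/5*4 + 9 = -4/5 + 9 = 41/5)
q(-9)*(-582) = (41/5)*(-582) = -23862/5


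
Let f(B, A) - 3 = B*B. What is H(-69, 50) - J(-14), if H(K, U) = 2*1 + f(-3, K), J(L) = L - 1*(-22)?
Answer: 6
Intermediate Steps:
f(B, A) = 3 + B² (f(B, A) = 3 + B*B = 3 + B²)
J(L) = 22 + L (J(L) = L + 22 = 22 + L)
H(K, U) = 14 (H(K, U) = 2*1 + (3 + (-3)²) = 2 + (3 + 9) = 2 + 12 = 14)
H(-69, 50) - J(-14) = 14 - (22 - 14) = 14 - 1*8 = 14 - 8 = 6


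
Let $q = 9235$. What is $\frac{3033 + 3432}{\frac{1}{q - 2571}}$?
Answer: $43082760$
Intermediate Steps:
$\frac{3033 + 3432}{\frac{1}{q - 2571}} = \frac{3033 + 3432}{\frac{1}{9235 - 2571}} = \frac{6465}{\frac{1}{6664}} = 6465 \frac{1}{\frac{1}{6664}} = 6465 \cdot 6664 = 43082760$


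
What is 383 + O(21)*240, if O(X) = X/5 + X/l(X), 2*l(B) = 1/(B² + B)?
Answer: 4658351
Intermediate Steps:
l(B) = 1/(2*(B + B²)) (l(B) = 1/(2*(B² + B)) = 1/(2*(B + B²)))
O(X) = X/5 + 2*X²*(1 + X) (O(X) = X/5 + X/((1/(2*X*(1 + X)))) = X*(⅕) + X*(2*X*(1 + X)) = X/5 + 2*X²*(1 + X))
383 + O(21)*240 = 383 + ((⅕)*21*(1 + 10*21*(1 + 21)))*240 = 383 + ((⅕)*21*(1 + 10*21*22))*240 = 383 + ((⅕)*21*(1 + 4620))*240 = 383 + ((⅕)*21*4621)*240 = 383 + (97041/5)*240 = 383 + 4657968 = 4658351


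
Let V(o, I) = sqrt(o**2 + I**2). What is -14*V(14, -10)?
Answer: -28*sqrt(74) ≈ -240.87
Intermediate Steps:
V(o, I) = sqrt(I**2 + o**2)
-14*V(14, -10) = -14*sqrt((-10)**2 + 14**2) = -14*sqrt(100 + 196) = -28*sqrt(74)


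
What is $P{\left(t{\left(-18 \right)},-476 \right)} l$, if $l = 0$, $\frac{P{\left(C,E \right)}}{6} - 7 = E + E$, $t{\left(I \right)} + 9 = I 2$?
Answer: $0$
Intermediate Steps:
$t{\left(I \right)} = -9 + 2 I$ ($t{\left(I \right)} = -9 + I 2 = -9 + 2 I$)
$P{\left(C,E \right)} = 42 + 12 E$ ($P{\left(C,E \right)} = 42 + 6 \left(E + E\right) = 42 + 6 \cdot 2 E = 42 + 12 E$)
$P{\left(t{\left(-18 \right)},-476 \right)} l = \left(42 + 12 \left(-476\right)\right) 0 = \left(42 - 5712\right) 0 = \left(-5670\right) 0 = 0$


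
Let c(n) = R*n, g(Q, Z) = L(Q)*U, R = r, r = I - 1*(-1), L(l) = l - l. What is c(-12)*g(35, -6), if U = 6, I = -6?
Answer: 0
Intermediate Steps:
L(l) = 0
r = -5 (r = -6 - 1*(-1) = -6 + 1 = -5)
R = -5
g(Q, Z) = 0 (g(Q, Z) = 0*6 = 0)
c(n) = -5*n
c(-12)*g(35, -6) = -5*(-12)*0 = 60*0 = 0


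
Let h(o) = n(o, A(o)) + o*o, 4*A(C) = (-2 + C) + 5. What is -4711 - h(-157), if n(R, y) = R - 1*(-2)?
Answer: -29205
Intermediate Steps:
A(C) = 3/4 + C/4 (A(C) = ((-2 + C) + 5)/4 = (3 + C)/4 = 3/4 + C/4)
n(R, y) = 2 + R (n(R, y) = R + 2 = 2 + R)
h(o) = 2 + o + o**2 (h(o) = (2 + o) + o*o = (2 + o) + o**2 = 2 + o + o**2)
-4711 - h(-157) = -4711 - (2 - 157 + (-157)**2) = -4711 - (2 - 157 + 24649) = -4711 - 1*24494 = -4711 - 24494 = -29205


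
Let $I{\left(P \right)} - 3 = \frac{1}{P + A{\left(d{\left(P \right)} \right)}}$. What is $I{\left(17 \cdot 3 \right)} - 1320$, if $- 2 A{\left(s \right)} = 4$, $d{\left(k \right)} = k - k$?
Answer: $- \frac{64532}{49} \approx -1317.0$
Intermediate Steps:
$d{\left(k \right)} = 0$
$A{\left(s \right)} = -2$ ($A{\left(s \right)} = \left(- \frac{1}{2}\right) 4 = -2$)
$I{\left(P \right)} = 3 + \frac{1}{-2 + P}$ ($I{\left(P \right)} = 3 + \frac{1}{P - 2} = 3 + \frac{1}{-2 + P}$)
$I{\left(17 \cdot 3 \right)} - 1320 = \frac{-5 + 3 \cdot 17 \cdot 3}{-2 + 17 \cdot 3} - 1320 = \frac{-5 + 3 \cdot 51}{-2 + 51} - 1320 = \frac{-5 + 153}{49} - 1320 = \frac{1}{49} \cdot 148 - 1320 = \frac{148}{49} - 1320 = - \frac{64532}{49}$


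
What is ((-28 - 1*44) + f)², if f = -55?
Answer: 16129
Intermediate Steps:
((-28 - 1*44) + f)² = ((-28 - 1*44) - 55)² = ((-28 - 44) - 55)² = (-72 - 55)² = (-127)² = 16129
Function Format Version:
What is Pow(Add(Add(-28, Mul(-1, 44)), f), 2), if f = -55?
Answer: 16129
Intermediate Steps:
Pow(Add(Add(-28, Mul(-1, 44)), f), 2) = Pow(Add(Add(-28, Mul(-1, 44)), -55), 2) = Pow(Add(Add(-28, -44), -55), 2) = Pow(Add(-72, -55), 2) = Pow(-127, 2) = 16129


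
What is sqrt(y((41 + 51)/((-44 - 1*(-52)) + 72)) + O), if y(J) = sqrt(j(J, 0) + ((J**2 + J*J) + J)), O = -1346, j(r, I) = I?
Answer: sqrt(-134600 + 5*sqrt(1518))/10 ≈ 36.661*I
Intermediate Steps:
y(J) = sqrt(J + 2*J**2) (y(J) = sqrt(0 + ((J**2 + J*J) + J)) = sqrt(0 + ((J**2 + J**2) + J)) = sqrt(0 + (2*J**2 + J)) = sqrt(0 + (J + 2*J**2)) = sqrt(J + 2*J**2))
sqrt(y((41 + 51)/((-44 - 1*(-52)) + 72)) + O) = sqrt(sqrt(((41 + 51)/((-44 - 1*(-52)) + 72))*(1 + 2*((41 + 51)/((-44 - 1*(-52)) + 72)))) - 1346) = sqrt(sqrt((92/((-44 + 52) + 72))*(1 + 2*(92/((-44 + 52) + 72)))) - 1346) = sqrt(sqrt((92/(8 + 72))*(1 + 2*(92/(8 + 72)))) - 1346) = sqrt(sqrt((92/80)*(1 + 2*(92/80))) - 1346) = sqrt(sqrt((92*(1/80))*(1 + 2*(92*(1/80)))) - 1346) = sqrt(sqrt(23*(1 + 2*(23/20))/20) - 1346) = sqrt(sqrt(23*(1 + 23/10)/20) - 1346) = sqrt(sqrt((23/20)*(33/10)) - 1346) = sqrt(sqrt(759/200) - 1346) = sqrt(sqrt(1518)/20 - 1346) = sqrt(-1346 + sqrt(1518)/20)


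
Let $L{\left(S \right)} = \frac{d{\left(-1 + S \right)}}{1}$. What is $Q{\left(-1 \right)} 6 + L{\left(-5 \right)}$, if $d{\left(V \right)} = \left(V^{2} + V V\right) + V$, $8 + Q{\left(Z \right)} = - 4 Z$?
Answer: $42$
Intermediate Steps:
$Q{\left(Z \right)} = -8 - 4 Z$
$d{\left(V \right)} = V + 2 V^{2}$ ($d{\left(V \right)} = \left(V^{2} + V^{2}\right) + V = 2 V^{2} + V = V + 2 V^{2}$)
$L{\left(S \right)} = \left(-1 + S\right) \left(-1 + 2 S\right)$ ($L{\left(S \right)} = \frac{\left(-1 + S\right) \left(1 + 2 \left(-1 + S\right)\right)}{1} = \left(-1 + S\right) \left(1 + \left(-2 + 2 S\right)\right) 1 = \left(-1 + S\right) \left(-1 + 2 S\right) 1 = \left(-1 + S\right) \left(-1 + 2 S\right)$)
$Q{\left(-1 \right)} 6 + L{\left(-5 \right)} = \left(-8 - -4\right) 6 + \left(-1 - 5\right) \left(-1 + 2 \left(-5\right)\right) = \left(-8 + 4\right) 6 - 6 \left(-1 - 10\right) = \left(-4\right) 6 - -66 = -24 + 66 = 42$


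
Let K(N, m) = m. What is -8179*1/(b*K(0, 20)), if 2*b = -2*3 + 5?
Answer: 8179/10 ≈ 817.90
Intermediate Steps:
b = -½ (b = (-2*3 + 5)/2 = (-6 + 5)/2 = (½)*(-1) = -½ ≈ -0.50000)
-8179*1/(b*K(0, 20)) = -8179/(20*(-½)) = -8179/(-10) = -8179*(-⅒) = 8179/10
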